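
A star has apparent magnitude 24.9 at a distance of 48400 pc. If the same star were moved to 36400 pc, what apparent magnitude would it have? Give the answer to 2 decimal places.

Flux ∝ 1/d², so Δm = 5 log₁₀(d₂/d₁) = 5 log₁₀(36400/48400) = -0.619
m₂ = m₁ + Δm = 24.9 + (-0.619) = 24.281

m ≈ 24.28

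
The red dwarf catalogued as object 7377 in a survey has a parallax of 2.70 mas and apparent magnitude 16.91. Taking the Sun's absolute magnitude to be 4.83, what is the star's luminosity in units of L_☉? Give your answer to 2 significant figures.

d = 1/p = 1000/2.70 mas = 370.4 pc
M = m − 5 log₁₀ d + 5 = 16.91 − 5·2.5686 + 5 = 9.067
M − M_☉ = 9.067 − 4.83 = 4.237
L/L_☉ = 10^(−0.4 × 4.237) = 0.02020

L/L_☉ ≈ 0.020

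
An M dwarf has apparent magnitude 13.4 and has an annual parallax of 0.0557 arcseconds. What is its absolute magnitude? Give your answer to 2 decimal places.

d = 1/p = 1/0.0557″ = 17.95 pc
5 log₁₀(d/10 pc) = 5 log₁₀(17.95) − 5 = 1.271
M = m − 5 log₁₀(d/10) = 13.4 − 1.271 = 12.129

M ≈ 12.13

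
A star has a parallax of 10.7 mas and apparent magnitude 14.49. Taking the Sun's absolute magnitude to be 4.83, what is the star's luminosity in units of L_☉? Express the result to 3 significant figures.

d = 1/p = 1000/10.7 mas = 93.46 pc
M = m − 5 log₁₀ d + 5 = 14.49 − 5·1.9706 + 5 = 9.637
M − M_☉ = 9.637 − 4.83 = 4.807
L/L_☉ = 10^(−0.4 × 4.807) = 0.01195

L/L_☉ ≈ 0.0119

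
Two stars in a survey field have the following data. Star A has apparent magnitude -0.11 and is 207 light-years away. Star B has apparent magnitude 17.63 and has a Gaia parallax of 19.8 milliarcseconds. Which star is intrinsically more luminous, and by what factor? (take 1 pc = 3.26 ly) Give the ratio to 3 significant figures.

Star A is more luminous, by a factor of 1.97×10^7.

Star A: d = 207 ly / 3.26 = 63.50 pc
Star A: M = m − 5 log₁₀ d + 5 = -0.11 − 5·1.8028 + 5 = -4.124
Star B: p = 19.8 mas = 0.0198″ → d = 1/p = 50.51 pc
Star B: M = m − 5 log₁₀ d + 5 = 17.63 − 5·1.7033 + 5 = 14.113
ΔM = M_A − M_B = -4.124 − (14.113) = -18.237; smaller M is more luminous → Star A.
L ratio = 10^(0.4 |ΔM|) = 10^7.295 = 1.972×10^7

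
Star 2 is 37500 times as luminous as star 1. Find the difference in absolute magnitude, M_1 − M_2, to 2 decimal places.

M_1 − M_2 ≈ 11.44

Pogson: ΔM = −2.5 log₁₀(ratio) = −2.5 log₁₀(37500) = −2.5 × 4.5740 = -11.435
Star 2 is brighter so has the smaller magnitude: M_1 − M_2 is positive.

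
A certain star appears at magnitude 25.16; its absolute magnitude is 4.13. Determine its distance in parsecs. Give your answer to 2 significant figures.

d ≈ 160000 pc

Distance modulus: m − M = 25.16 − (4.13) = 21.030
m − M = 5 log₁₀ d − 5
log₁₀ d = (m − M)/5 + 1 = 5.2060
d = 10^5.2060 = 160700 pc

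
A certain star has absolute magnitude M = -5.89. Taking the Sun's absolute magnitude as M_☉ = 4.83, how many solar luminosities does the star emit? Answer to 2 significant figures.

L/L_☉ ≈ 19000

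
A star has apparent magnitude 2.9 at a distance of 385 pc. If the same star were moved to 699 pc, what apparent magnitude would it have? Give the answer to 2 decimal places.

Flux ∝ 1/d², so Δm = 5 log₁₀(d₂/d₁) = 5 log₁₀(699/385) = 1.295
m₂ = m₁ + Δm = 2.9 + (1.295) = 4.195

m ≈ 4.20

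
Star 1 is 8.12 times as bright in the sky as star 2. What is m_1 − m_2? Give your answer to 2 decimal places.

Pogson: Δm = −2.5 log₁₀(ratio) = −2.5 log₁₀(8.12) = −2.5 × 0.9096 = -2.274
Star 1 is brighter, so it has the smaller magnitude: the difference is negative.

m_1 − m_2 ≈ -2.27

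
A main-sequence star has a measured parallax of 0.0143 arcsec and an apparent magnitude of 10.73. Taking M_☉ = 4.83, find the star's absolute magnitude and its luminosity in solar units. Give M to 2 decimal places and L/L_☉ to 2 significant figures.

M ≈ 6.51; L/L_☉ ≈ 0.21

d = 1/p = 1/0.0143″ = 69.93 pc
M = m − 5 log₁₀ d + 5 = 10.73 − 5·1.8447 + 5 = 6.507
M − M_☉ = 6.507 − 4.83 = 1.677
L/L_☉ = 10^(−0.4 × 1.677) = 0.2135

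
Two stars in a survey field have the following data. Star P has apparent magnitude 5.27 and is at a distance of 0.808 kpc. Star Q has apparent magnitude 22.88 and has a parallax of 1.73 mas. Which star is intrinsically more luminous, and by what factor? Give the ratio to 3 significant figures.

Star P is more luminous, by a factor of 2.16×10^7.

Star P: d = 0.808 kpc = 808.0 pc
Star P: M = m − 5 log₁₀ d + 5 = 5.27 − 5·2.9074 + 5 = -4.267
Star Q: p = 1.73 mas = 1.73×10^-3″ → d = 1/p = 578.0 pc
Star Q: M = m − 5 log₁₀ d + 5 = 22.88 − 5·2.7620 + 5 = 14.070
ΔM = M_P − M_Q = -4.267 − (14.070) = -18.337; smaller M is more luminous → Star P.
L ratio = 10^(0.4 |ΔM|) = 10^7.335 = 2.162×10^7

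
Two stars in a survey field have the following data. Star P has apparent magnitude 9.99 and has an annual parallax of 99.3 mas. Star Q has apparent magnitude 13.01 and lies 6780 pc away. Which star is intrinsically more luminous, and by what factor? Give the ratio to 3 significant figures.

Star P: p = 99.3 mas = 0.0993″ → d = 1/p = 10.07 pc
Star P: M = m − 5 log₁₀ d + 5 = 9.99 − 5·1.0031 + 5 = 9.975
Star Q: M = m − 5 log₁₀ d + 5 = 13.01 − 5·3.8312 + 5 = -1.146
ΔM = M_P − M_Q = 9.975 − (-1.146) = 11.121; smaller M is more luminous → Star Q.
L ratio = 10^(0.4 |ΔM|) = 10^4.448 = 28080

Star Q is more luminous, by a factor of 28100.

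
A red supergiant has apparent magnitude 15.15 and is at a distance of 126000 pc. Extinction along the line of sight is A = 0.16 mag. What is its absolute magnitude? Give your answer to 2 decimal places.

M ≈ -5.51

5 log₁₀(d/10 pc) = 5 log₁₀(126000) − 5 = 20.502
M = m − 5 log₁₀(d/10) − A = 15.15 − 20.502 − 0.16 = -5.512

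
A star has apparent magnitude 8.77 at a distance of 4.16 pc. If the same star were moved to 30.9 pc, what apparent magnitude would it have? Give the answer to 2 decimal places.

Flux ∝ 1/d², so Δm = 5 log₁₀(d₂/d₁) = 5 log₁₀(30.9/4.16) = 4.354
m₂ = m₁ + Δm = 8.77 + (4.354) = 13.124

m ≈ 13.12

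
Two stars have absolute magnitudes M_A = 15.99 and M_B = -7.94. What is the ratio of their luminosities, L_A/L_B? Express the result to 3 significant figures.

ΔM = M_A − M_B = 23.93
L_A/L_B = 10^(−0.4 ΔM) = 10^-9.572 = 2.679×10^-10

L_A/L_B ≈ 2.68×10^-10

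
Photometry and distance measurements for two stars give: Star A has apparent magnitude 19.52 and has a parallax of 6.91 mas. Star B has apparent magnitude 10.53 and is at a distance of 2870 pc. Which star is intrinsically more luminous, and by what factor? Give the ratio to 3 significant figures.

Star B is more luminous, by a factor of 1.55×10^6.

Star A: p = 6.91 mas = 6.91×10^-3″ → d = 1/p = 144.7 pc
Star A: M = m − 5 log₁₀ d + 5 = 19.52 − 5·2.1605 + 5 = 13.717
Star B: M = m − 5 log₁₀ d + 5 = 10.53 − 5·3.4579 + 5 = -1.759
ΔM = M_A − M_B = 13.717 − (-1.759) = 15.477; smaller M is more luminous → Star B.
L ratio = 10^(0.4 |ΔM|) = 10^6.191 = 1.551×10^6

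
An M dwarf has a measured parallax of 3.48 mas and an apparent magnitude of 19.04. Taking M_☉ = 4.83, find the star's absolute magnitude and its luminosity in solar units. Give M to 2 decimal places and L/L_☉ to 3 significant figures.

d = 1/p = 1000/3.48 mas = 287.4 pc
M = m − 5 log₁₀ d + 5 = 19.04 − 5·2.4584 + 5 = 11.748
M − M_☉ = 11.748 − 4.83 = 6.918
L/L_☉ = 10^(−0.4 × 6.918) = 1.709×10^-3

M ≈ 11.75; L/L_☉ ≈ 1.71×10^-3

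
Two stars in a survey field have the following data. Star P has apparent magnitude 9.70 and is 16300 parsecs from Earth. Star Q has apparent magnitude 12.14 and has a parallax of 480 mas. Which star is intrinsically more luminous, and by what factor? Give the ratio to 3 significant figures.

Star P is more luminous, by a factor of 5.79×10^8.

Star P: M = m − 5 log₁₀ d + 5 = 9.70 − 5·4.2122 + 5 = -6.361
Star Q: p = 480 mas = 0.480″ → d = 1/p = 2.083 pc
Star Q: M = m − 5 log₁₀ d + 5 = 12.14 − 5·0.3188 + 5 = 15.546
ΔM = M_P − M_Q = -6.361 − (15.546) = -21.907; smaller M is more luminous → Star P.
L ratio = 10^(0.4 |ΔM|) = 10^8.763 = 5.792×10^8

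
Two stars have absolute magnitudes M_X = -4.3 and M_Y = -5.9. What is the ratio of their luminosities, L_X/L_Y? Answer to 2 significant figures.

L_X/L_Y ≈ 0.23

ΔM = M_X − M_Y = 1.6
L_X/L_Y = 10^(−0.4 ΔM) = 10^-0.640 = 0.2291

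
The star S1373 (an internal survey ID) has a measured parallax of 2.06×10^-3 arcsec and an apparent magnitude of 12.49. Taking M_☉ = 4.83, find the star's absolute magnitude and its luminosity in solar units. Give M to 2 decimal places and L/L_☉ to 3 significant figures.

M ≈ 4.06; L/L_☉ ≈ 2.03

d = 1/p = 1/2.06×10^-3″ = 485.4 pc
M = m − 5 log₁₀ d + 5 = 12.49 − 5·2.6861 + 5 = 4.059
M − M_☉ = 4.059 − 4.83 = -0.771
L/L_☉ = 10^(−0.4 × -0.771) = 2.034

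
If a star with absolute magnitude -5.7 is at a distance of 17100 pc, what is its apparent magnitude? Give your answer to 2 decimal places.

m = M + 5 log₁₀ d − 5 = -5.7 + 5·4.2330 − 5 = 10.465

m ≈ 10.46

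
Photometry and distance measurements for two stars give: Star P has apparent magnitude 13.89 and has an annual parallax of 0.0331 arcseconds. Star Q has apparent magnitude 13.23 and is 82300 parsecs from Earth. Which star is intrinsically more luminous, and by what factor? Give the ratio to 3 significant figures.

Star P: d = 1/p = 1/0.0331″ = 30.21 pc
Star P: M = m − 5 log₁₀ d + 5 = 13.89 − 5·1.4802 + 5 = 11.489
Star Q: M = m − 5 log₁₀ d + 5 = 13.23 − 5·4.9154 + 5 = -6.347
ΔM = M_P − M_Q = 11.489 − (-6.347) = 17.836; smaller M is more luminous → Star Q.
L ratio = 10^(0.4 |ΔM|) = 10^7.134 = 1.363×10^7

Star Q is more luminous, by a factor of 1.36×10^7.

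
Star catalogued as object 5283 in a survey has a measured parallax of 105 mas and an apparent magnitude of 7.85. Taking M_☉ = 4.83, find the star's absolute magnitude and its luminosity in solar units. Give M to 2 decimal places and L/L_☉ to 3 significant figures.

M ≈ 7.96; L/L_☉ ≈ 0.0562

d = 1/p = 1000/105 mas = 9.524 pc
M = m − 5 log₁₀ d + 5 = 7.85 − 5·0.9788 + 5 = 7.956
M − M_☉ = 7.956 − 4.83 = 3.126
L/L_☉ = 10^(−0.4 × 3.126) = 0.05619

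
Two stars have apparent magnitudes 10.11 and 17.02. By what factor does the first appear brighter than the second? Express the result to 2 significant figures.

Δm = 10.11 − (17.02) = -6.91
Flux ratio = 10^(−0.4 Δm) = 10^(−0.4 × -6.91) = 10^2.764 = 580.8

580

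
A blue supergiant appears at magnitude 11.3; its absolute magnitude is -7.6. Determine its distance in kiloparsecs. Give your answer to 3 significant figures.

Distance modulus: m − M = 11.3 − (-7.6) = 18.900
m − M = 5 log₁₀ d − 5
log₁₀ d = (m − M)/5 + 1 = 4.7800
d = 10^4.7800 = 60260 pc
= 60.26 kpc

d ≈ 60.3 kpc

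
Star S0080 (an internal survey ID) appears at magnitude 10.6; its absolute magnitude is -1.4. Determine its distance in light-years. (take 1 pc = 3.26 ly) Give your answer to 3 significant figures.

d ≈ 8190 ly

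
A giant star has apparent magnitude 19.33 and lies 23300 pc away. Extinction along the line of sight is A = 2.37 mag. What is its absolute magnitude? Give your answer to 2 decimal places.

M ≈ 0.12

5 log₁₀(d/10 pc) = 5 log₁₀(23300) − 5 = 16.837
M = m − 5 log₁₀(d/10) − A = 19.33 − 16.837 − 2.37 = 0.123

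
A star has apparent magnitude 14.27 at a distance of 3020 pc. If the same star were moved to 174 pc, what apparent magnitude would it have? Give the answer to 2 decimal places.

m ≈ 8.07

Flux ∝ 1/d², so Δm = 5 log₁₀(d₂/d₁) = 5 log₁₀(174/3020) = -6.197
m₂ = m₁ + Δm = 14.27 + (-6.197) = 8.073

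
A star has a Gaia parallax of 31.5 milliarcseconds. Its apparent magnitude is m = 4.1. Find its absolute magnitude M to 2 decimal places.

p = 31.5 mas = 0.0315″ → d = 1/p = 31.75 pc
5 log₁₀(d/10 pc) = 5 log₁₀(31.75) − 5 = 2.508
M = m − 5 log₁₀(d/10) = 4.1 − 2.508 = 1.592

M ≈ 1.59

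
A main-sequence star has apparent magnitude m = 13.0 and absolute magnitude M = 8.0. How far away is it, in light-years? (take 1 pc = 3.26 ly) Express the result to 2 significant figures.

μ = m − M = 5.000
m − M = 5 log₁₀ d − 5
log₁₀ d = (m − M)/5 + 1 = 2.0000
d = 10^2.0000 = 100.0 pc
= 326.0 ly

d ≈ 330 ly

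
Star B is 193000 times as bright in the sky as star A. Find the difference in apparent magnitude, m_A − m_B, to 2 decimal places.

Pogson: Δm = −2.5 log₁₀(ratio) = −2.5 log₁₀(193000) = −2.5 × 5.2856 = -13.214
Star B is brighter so has the smaller magnitude: m_A − m_B is positive.

m_A − m_B ≈ 13.21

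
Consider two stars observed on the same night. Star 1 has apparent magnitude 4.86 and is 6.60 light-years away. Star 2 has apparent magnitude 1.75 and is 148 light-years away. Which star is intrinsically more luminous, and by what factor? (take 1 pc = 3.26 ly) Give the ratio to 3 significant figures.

Star 2 is more luminous, by a factor of 8820.

Star 1: d = 6.60 ly / 3.26 = 2.025 pc
Star 1: M = m − 5 log₁₀ d + 5 = 4.86 − 5·0.3063 + 5 = 8.328
Star 2: d = 148 ly / 3.26 = 45.40 pc
Star 2: M = m − 5 log₁₀ d + 5 = 1.75 − 5·1.6570 + 5 = -1.535
ΔM = M_1 − M_2 = 8.328 − (-1.535) = 9.864; smaller M is more luminous → Star 2.
L ratio = 10^(0.4 |ΔM|) = 10^3.945 = 8819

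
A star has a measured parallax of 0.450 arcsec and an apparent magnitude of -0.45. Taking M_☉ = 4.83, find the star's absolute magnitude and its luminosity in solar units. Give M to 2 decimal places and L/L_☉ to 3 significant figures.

M ≈ 2.82; L/L_☉ ≈ 6.39

d = 1/p = 1/0.450″ = 2.222 pc
M = m − 5 log₁₀ d + 5 = -0.45 − 5·0.3468 + 5 = 2.816
M − M_☉ = 2.816 − 4.83 = -2.014
L/L_☉ = 10^(−0.4 × -2.014) = 6.391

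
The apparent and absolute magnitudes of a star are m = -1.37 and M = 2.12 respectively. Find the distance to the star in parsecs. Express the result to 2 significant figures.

d ≈ 2.0 pc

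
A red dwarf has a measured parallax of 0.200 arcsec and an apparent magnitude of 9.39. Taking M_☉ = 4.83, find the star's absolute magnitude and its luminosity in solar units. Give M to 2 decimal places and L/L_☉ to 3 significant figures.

M ≈ 10.90; L/L_☉ ≈ 3.75×10^-3

d = 1/p = 1/0.200″ = 5.000 pc
M = m − 5 log₁₀ d + 5 = 9.39 − 5·0.6990 + 5 = 10.895
M − M_☉ = 10.895 − 4.83 = 6.065
L/L_☉ = 10^(−0.4 × 6.065) = 3.749×10^-3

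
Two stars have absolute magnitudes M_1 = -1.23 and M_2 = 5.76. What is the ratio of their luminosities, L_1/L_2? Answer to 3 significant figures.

L_1/L_2 ≈ 625

ΔM = M_1 − M_2 = -6.99
L_1/L_2 = 10^(−0.4 ΔM) = 10^2.796 = 625.2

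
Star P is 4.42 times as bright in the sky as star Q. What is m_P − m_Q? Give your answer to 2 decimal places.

Pogson: Δm = −2.5 log₁₀(ratio) = −2.5 log₁₀(4.42) = −2.5 × 0.6454 = -1.614
Star P is brighter, so it has the smaller magnitude: the difference is negative.

m_P − m_Q ≈ -1.61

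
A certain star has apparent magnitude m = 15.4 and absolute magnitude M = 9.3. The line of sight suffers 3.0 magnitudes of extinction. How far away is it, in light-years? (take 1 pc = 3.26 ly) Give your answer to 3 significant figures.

d ≈ 136 ly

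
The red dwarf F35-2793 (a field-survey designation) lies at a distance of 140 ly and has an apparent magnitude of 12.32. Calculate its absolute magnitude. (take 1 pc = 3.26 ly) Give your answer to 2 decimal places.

M ≈ 9.16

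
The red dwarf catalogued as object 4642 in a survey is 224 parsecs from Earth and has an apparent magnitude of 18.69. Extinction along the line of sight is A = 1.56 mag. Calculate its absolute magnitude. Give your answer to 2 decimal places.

5 log₁₀(d/10 pc) = 5 log₁₀(224.0) − 5 = 6.751
M = m − 5 log₁₀(d/10) − A = 18.69 − 6.751 − 1.56 = 10.379

M ≈ 10.38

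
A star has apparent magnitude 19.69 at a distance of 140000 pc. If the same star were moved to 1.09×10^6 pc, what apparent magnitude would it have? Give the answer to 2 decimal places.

m ≈ 24.15

Flux ∝ 1/d², so Δm = 5 log₁₀(d₂/d₁) = 5 log₁₀(1.09×10^6/140000) = 4.456
m₂ = m₁ + Δm = 19.69 + (4.456) = 24.146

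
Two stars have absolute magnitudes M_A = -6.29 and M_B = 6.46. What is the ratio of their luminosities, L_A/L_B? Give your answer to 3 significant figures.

L_A/L_B ≈ 126000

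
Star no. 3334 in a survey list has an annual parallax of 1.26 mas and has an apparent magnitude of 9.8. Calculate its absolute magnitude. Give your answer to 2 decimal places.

M ≈ 0.30

p = 1.26 mas = 1.26×10^-3″ → d = 1/p = 793.7 pc
5 log₁₀(d/10 pc) = 5 log₁₀(793.7) − 5 = 9.498
M = m − 5 log₁₀(d/10) = 9.8 − 9.498 = 0.302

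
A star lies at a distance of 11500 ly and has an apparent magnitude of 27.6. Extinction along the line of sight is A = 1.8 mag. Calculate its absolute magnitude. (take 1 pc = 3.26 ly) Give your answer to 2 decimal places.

d = 11500 ly / 3.26 = 3528 pc
5 log₁₀(d/10 pc) = 5 log₁₀(3528) − 5 = 12.737
M = m − 5 log₁₀(d/10) − A = 27.6 − 12.737 − 1.8 = 13.063

M ≈ 13.06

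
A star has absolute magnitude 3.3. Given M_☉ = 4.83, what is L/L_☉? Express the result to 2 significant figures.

L/L_☉ ≈ 4.1

M − M_☉ = 3.3 − 4.83 = -1.530
L/L_☉ = 10^(−0.4 (M − M_☉)) = 10^0.612 = 4.093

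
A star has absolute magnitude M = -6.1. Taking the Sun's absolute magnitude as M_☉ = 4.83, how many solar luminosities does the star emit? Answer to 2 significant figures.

M − M_☉ = -6.1 − 4.83 = -10.930
L/L_☉ = 10^(−0.4 (M − M_☉)) = 10^4.372 = 23550

L/L_☉ ≈ 24000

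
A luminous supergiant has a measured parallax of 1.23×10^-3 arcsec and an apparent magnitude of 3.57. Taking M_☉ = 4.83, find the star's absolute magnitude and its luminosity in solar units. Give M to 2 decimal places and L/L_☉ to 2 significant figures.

d = 1/p = 1/1.23×10^-3″ = 813.0 pc
M = m − 5 log₁₀ d + 5 = 3.57 − 5·2.9101 + 5 = -5.980
M − M_☉ = -5.980 − 4.83 = -10.810
L/L_☉ = 10^(−0.4 × -10.810) = 21100

M ≈ -5.98; L/L_☉ ≈ 21000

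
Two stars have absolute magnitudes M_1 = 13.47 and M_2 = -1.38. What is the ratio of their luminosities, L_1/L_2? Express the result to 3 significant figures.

ΔM = M_1 − M_2 = 14.85
L_1/L_2 = 10^(−0.4 ΔM) = 10^-5.940 = 1.148×10^-6

L_1/L_2 ≈ 1.15×10^-6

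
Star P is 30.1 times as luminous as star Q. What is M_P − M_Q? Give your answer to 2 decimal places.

Pogson: ΔM = −2.5 log₁₀(ratio) = −2.5 log₁₀(30.1) = −2.5 × 1.4786 = -3.696
Star P is brighter, so it has the smaller magnitude: the difference is negative.

M_P − M_Q ≈ -3.70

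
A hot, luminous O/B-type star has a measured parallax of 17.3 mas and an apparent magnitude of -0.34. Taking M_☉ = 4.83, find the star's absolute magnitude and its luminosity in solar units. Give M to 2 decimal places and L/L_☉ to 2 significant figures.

M ≈ -4.15; L/L_☉ ≈ 3900

d = 1/p = 1000/17.3 mas = 57.80 pc
M = m − 5 log₁₀ d + 5 = -0.34 − 5·1.7620 + 5 = -4.150
M − M_☉ = -4.150 − 4.83 = -8.980
L/L_☉ = 10^(−0.4 × -8.980) = 3908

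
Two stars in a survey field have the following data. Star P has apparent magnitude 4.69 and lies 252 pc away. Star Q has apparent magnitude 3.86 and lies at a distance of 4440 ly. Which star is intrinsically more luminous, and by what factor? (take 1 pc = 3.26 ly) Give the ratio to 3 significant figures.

Star Q is more luminous, by a factor of 62.7.

Star P: M = m − 5 log₁₀ d + 5 = 4.69 − 5·2.4014 + 5 = -2.317
Star Q: d = 4440 ly / 3.26 = 1362 pc
Star Q: M = m − 5 log₁₀ d + 5 = 3.86 − 5·3.1342 + 5 = -6.811
ΔM = M_P − M_Q = -2.317 − (-6.811) = 4.494; smaller M is more luminous → Star Q.
L ratio = 10^(0.4 |ΔM|) = 10^1.798 = 62.74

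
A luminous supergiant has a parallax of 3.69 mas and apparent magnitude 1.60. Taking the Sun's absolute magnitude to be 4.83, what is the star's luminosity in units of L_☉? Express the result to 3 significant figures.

L/L_☉ ≈ 14400

d = 1/p = 1000/3.69 mas = 271.0 pc
M = m − 5 log₁₀ d + 5 = 1.60 − 5·2.4330 + 5 = -5.565
M − M_☉ = -5.565 − 4.83 = -10.395
L/L_☉ = 10^(−0.4 × -10.395) = 14390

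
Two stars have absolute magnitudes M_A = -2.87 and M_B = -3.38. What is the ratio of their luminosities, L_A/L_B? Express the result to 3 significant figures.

L_A/L_B ≈ 0.625

ΔM = M_A − M_B = 0.51
L_A/L_B = 10^(−0.4 ΔM) = 10^-0.204 = 0.6252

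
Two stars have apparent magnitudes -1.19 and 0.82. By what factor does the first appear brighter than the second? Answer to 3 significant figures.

6.37

Δm = -1.19 − (0.82) = -2.01
Flux ratio = 10^(−0.4 Δm) = 10^(−0.4 × -2.01) = 10^0.804 = 6.368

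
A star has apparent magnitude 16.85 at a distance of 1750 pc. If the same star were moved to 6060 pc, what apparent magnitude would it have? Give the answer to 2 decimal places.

m ≈ 19.55

Flux ∝ 1/d², so Δm = 5 log₁₀(d₂/d₁) = 5 log₁₀(6060/1750) = 2.697
m₂ = m₁ + Δm = 16.85 + (2.697) = 19.547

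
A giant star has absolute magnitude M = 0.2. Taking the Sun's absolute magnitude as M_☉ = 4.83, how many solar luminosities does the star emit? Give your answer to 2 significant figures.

L/L_☉ ≈ 71

M − M_☉ = 0.2 − 4.83 = -4.630
L/L_☉ = 10^(−0.4 (M − M_☉)) = 10^1.852 = 71.12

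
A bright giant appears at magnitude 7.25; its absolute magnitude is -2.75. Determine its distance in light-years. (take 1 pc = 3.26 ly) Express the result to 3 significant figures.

Distance modulus: m − M = 7.25 − (-2.75) = 10.000
m − M = 5 log₁₀ d − 5
log₁₀ d = (m − M)/5 + 1 = 3.0000
d = 10^3.0000 = 1000 pc
= 3260 ly

d ≈ 3260 ly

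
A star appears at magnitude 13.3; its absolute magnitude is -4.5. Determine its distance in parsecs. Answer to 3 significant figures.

d ≈ 36300 pc

μ = m − M = 17.800
m − M = 5 log₁₀ d − 5
log₁₀ d = (m − M)/5 + 1 = 4.5600
d = 10^4.5600 = 36310 pc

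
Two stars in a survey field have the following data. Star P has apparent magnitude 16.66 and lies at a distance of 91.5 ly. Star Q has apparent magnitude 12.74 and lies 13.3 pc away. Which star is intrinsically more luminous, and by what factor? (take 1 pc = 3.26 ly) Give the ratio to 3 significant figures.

Star Q is more luminous, by a factor of 8.30.

Star P: d = 91.5 ly / 3.26 = 28.07 pc
Star P: M = m − 5 log₁₀ d + 5 = 16.66 − 5·1.4482 + 5 = 14.419
Star Q: M = m − 5 log₁₀ d + 5 = 12.74 − 5·1.1239 + 5 = 12.121
ΔM = M_P − M_Q = 14.419 − (12.121) = 2.298; smaller M is more luminous → Star Q.
L ratio = 10^(0.4 |ΔM|) = 10^0.919 = 8.304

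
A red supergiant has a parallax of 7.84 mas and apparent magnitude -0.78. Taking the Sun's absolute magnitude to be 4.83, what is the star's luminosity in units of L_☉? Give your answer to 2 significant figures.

d = 1/p = 1000/7.84 mas = 127.6 pc
M = m − 5 log₁₀ d + 5 = -0.78 − 5·2.1057 + 5 = -6.308
M − M_☉ = -6.308 − 4.83 = -11.138
L/L_☉ = 10^(−0.4 × -11.138) = 28530

L/L_☉ ≈ 29000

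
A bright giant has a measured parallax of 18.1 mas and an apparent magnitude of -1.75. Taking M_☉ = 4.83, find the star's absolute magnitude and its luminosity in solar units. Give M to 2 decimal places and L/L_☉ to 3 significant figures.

M ≈ -5.46; L/L_☉ ≈ 13100

d = 1/p = 1000/18.1 mas = 55.25 pc
M = m − 5 log₁₀ d + 5 = -1.75 − 5·1.7423 + 5 = -5.462
M − M_☉ = -5.462 − 4.83 = -10.292
L/L_☉ = 10^(−0.4 × -10.292) = 13080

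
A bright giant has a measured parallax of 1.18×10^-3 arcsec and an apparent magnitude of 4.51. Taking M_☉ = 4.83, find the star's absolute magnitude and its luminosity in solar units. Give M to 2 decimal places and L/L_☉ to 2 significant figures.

M ≈ -5.13; L/L_☉ ≈ 9600

d = 1/p = 1/1.18×10^-3″ = 847.5 pc
M = m − 5 log₁₀ d + 5 = 4.51 − 5·2.9281 + 5 = -5.131
M − M_☉ = -5.131 − 4.83 = -9.961
L/L_☉ = 10^(−0.4 × -9.961) = 9644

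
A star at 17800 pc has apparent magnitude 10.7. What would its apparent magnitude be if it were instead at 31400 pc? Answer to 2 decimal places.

Flux ∝ 1/d², so Δm = 5 log₁₀(d₂/d₁) = 5 log₁₀(31400/17800) = 1.233
m₂ = m₁ + Δm = 10.7 + (1.233) = 11.933

m ≈ 11.93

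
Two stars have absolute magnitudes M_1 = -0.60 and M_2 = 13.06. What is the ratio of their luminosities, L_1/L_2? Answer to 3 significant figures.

L_1/L_2 ≈ 291000

ΔM = M_1 − M_2 = -13.66
L_1/L_2 = 10^(−0.4 ΔM) = 10^5.464 = 291100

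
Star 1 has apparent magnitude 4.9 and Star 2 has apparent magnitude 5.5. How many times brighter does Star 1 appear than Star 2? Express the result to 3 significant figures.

1.74

Magnitude difference = -0.6
Flux ratio = 10^(−0.4 Δm) = 10^(−0.4 × -0.6) = 10^0.240 = 1.738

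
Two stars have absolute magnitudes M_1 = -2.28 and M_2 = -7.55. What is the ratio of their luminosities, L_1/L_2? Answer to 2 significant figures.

ΔM = M_1 − M_2 = 5.27
L_1/L_2 = 10^(−0.4 ΔM) = 10^-2.108 = 7.798×10^-3

L_1/L_2 ≈ 7.8×10^-3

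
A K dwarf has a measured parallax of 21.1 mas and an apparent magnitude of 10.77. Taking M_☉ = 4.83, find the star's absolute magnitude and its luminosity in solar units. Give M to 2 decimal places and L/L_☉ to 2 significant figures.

M ≈ 7.39; L/L_☉ ≈ 0.095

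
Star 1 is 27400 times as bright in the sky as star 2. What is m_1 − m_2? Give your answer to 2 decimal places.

m_1 − m_2 ≈ -11.09

Pogson: Δm = −2.5 log₁₀(ratio) = −2.5 log₁₀(27400) = −2.5 × 4.4378 = -11.094
Star 1 is brighter, so it has the smaller magnitude: the difference is negative.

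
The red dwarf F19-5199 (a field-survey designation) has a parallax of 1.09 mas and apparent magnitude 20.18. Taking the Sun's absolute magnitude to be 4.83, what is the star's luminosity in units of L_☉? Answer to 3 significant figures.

d = 1/p = 1000/1.09 mas = 917.4 pc
M = m − 5 log₁₀ d + 5 = 20.18 − 5·2.9626 + 5 = 10.367
M − M_☉ = 10.367 − 4.83 = 5.537
L/L_☉ = 10^(−0.4 × 5.537) = 6.097×10^-3

L/L_☉ ≈ 6.10×10^-3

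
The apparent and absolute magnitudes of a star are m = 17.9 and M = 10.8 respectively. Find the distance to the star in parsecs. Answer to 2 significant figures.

μ = m − M = 7.100
m − M = 5 log₁₀ d − 5
log₁₀ d = (m − M)/5 + 1 = 2.4200
d = 10^2.4200 = 263.0 pc

d ≈ 260 pc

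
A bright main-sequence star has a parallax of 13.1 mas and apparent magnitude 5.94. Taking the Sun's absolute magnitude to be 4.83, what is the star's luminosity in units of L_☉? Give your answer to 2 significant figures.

L/L_☉ ≈ 21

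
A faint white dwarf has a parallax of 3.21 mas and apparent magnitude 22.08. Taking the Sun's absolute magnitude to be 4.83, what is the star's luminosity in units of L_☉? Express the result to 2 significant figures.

d = 1/p = 1000/3.21 mas = 311.5 pc
M = m − 5 log₁₀ d + 5 = 22.08 − 5·2.4935 + 5 = 14.613
M − M_☉ = 14.613 − 4.83 = 9.783
L/L_☉ = 10^(−0.4 × 9.783) = 1.222×10^-4

L/L_☉ ≈ 1.2×10^-4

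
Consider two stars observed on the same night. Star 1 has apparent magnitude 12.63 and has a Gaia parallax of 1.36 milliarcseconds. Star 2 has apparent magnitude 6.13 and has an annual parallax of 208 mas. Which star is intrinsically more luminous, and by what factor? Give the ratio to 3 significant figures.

Star 1 is more luminous, by a factor of 58.8.

Star 1: p = 1.36 mas = 1.36×10^-3″ → d = 1/p = 735.3 pc
Star 1: M = m − 5 log₁₀ d + 5 = 12.63 − 5·2.8665 + 5 = 3.298
Star 2: p = 208 mas = 0.208″ → d = 1/p = 4.808 pc
Star 2: M = m − 5 log₁₀ d + 5 = 6.13 − 5·0.6819 + 5 = 7.720
ΔM = M_1 − M_2 = 3.298 − (7.720) = -4.423; smaller M is more luminous → Star 1.
L ratio = 10^(0.4 |ΔM|) = 10^1.769 = 58.76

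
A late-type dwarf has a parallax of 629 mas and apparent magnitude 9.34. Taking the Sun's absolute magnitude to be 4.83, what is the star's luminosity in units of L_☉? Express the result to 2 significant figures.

L/L_☉ ≈ 4.0×10^-4

d = 1/p = 1000/629 mas = 1.590 pc
M = m − 5 log₁₀ d + 5 = 9.34 − 5·0.2013 + 5 = 13.333
M − M_☉ = 13.333 − 4.83 = 8.503
L/L_☉ = 10^(−0.4 × 8.503) = 3.969×10^-4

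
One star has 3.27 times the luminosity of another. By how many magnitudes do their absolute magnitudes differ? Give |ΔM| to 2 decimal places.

|ΔM| ≈ 1.29

Pogson: ΔM = −2.5 log₁₀(ratio) = −2.5 log₁₀(3.27) = −2.5 × 0.5145 = -1.286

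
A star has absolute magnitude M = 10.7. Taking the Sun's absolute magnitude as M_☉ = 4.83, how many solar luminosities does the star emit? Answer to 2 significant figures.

M − M_☉ = 10.7 − 4.83 = 5.870
L/L_☉ = 10^(−0.4 (M − M_☉)) = 10^-2.348 = 4.487×10^-3

L/L_☉ ≈ 4.5×10^-3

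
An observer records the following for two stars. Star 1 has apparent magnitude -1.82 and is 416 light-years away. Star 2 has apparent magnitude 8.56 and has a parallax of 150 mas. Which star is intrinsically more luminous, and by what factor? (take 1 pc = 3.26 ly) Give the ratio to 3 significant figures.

Star 1: d = 416 ly / 3.26 = 127.6 pc
Star 1: M = m − 5 log₁₀ d + 5 = -1.82 − 5·2.1059 + 5 = -7.349
Star 2: p = 150 mas = 0.150″ → d = 1/p = 6.667 pc
Star 2: M = m − 5 log₁₀ d + 5 = 8.56 − 5·0.8239 + 5 = 9.440
ΔM = M_1 − M_2 = -7.349 − (9.440) = -16.790; smaller M is more luminous → Star 1.
L ratio = 10^(0.4 |ΔM|) = 10^6.716 = 5.199×10^6

Star 1 is more luminous, by a factor of 5.20×10^6.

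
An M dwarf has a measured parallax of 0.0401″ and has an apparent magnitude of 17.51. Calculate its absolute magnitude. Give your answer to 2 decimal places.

M ≈ 15.53

d = 1/p = 1/0.0401″ = 24.94 pc
5 log₁₀(d/10 pc) = 5 log₁₀(24.94) − 5 = 1.984
M = m − 5 log₁₀(d/10) = 17.51 − 1.984 = 15.526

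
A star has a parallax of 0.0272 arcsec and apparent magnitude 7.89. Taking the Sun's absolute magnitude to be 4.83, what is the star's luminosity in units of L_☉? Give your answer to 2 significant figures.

d = 1/p = 1/0.0272″ = 36.76 pc
M = m − 5 log₁₀ d + 5 = 7.89 − 5·1.5654 + 5 = 5.063
M − M_☉ = 5.063 − 4.83 = 0.233
L/L_☉ = 10^(−0.4 × 0.233) = 0.8070

L/L_☉ ≈ 0.81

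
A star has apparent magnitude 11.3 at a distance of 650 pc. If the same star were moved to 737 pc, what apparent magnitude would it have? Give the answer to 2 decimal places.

m ≈ 11.57

Flux ∝ 1/d², so Δm = 5 log₁₀(d₂/d₁) = 5 log₁₀(737/650) = 0.273
m₂ = m₁ + Δm = 11.3 + (0.273) = 11.573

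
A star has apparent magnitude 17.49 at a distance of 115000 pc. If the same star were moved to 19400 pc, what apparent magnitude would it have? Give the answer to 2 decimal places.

m ≈ 13.63

Flux ∝ 1/d², so Δm = 5 log₁₀(d₂/d₁) = 5 log₁₀(19400/115000) = -3.864
m₂ = m₁ + Δm = 17.49 + (-3.864) = 13.626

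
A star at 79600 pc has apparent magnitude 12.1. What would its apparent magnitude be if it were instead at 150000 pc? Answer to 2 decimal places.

m ≈ 13.48

Flux ∝ 1/d², so Δm = 5 log₁₀(d₂/d₁) = 5 log₁₀(150000/79600) = 1.376
m₂ = m₁ + Δm = 12.1 + (1.376) = 13.476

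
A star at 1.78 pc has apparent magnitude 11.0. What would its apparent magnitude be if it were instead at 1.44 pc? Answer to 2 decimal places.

m ≈ 10.54

Flux ∝ 1/d², so Δm = 5 log₁₀(d₂/d₁) = 5 log₁₀(1.44/1.78) = -0.460
m₂ = m₁ + Δm = 11.0 + (-0.460) = 10.540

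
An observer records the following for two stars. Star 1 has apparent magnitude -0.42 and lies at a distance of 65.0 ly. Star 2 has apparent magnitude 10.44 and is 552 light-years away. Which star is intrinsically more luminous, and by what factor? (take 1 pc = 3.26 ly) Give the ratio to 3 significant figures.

Star 1 is more luminous, by a factor of 306.

Star 1: d = 65.0 ly / 3.26 = 19.94 pc
Star 1: M = m − 5 log₁₀ d + 5 = -0.42 − 5·1.2997 + 5 = -1.918
Star 2: d = 552 ly / 3.26 = 169.3 pc
Star 2: M = m − 5 log₁₀ d + 5 = 10.44 − 5·2.2287 + 5 = 4.296
ΔM = M_1 − M_2 = -1.918 − (4.296) = -6.215; smaller M is more luminous → Star 1.
L ratio = 10^(0.4 |ΔM|) = 10^2.486 = 306.2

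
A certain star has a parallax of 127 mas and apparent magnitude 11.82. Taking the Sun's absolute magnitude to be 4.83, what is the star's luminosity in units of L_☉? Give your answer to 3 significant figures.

d = 1/p = 1000/127 mas = 7.874 pc
M = m − 5 log₁₀ d + 5 = 11.82 − 5·0.8962 + 5 = 12.339
M − M_☉ = 12.339 − 4.83 = 7.509
L/L_☉ = 10^(−0.4 × 7.509) = 9.917×10^-4

L/L_☉ ≈ 9.92×10^-4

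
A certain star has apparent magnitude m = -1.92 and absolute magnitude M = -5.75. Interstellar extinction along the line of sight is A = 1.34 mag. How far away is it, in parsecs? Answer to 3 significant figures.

m − M = 5 log₁₀(d/10 pc) + A  ⇒  -1.92 − (-5.75) − 1.34 = 5 log₁₀(d/10)
2.490 = 5 log₁₀(d/10)
log₁₀ d = (m − M − A)/5 + 1 = 1.4980
d = 10^1.4980 = 31.48 pc

d ≈ 31.5 pc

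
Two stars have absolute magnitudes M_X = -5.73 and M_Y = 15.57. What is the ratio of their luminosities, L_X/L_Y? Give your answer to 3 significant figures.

ΔM = M_X − M_Y = -21.30
L_X/L_Y = 10^(−0.4 ΔM) = 10^8.520 = 3.311×10^8

L_X/L_Y ≈ 3.31×10^8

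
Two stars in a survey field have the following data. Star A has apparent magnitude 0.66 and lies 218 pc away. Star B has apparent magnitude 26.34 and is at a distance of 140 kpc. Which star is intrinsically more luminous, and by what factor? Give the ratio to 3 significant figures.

Star A is more luminous, by a factor of 45400.

Star A: M = m − 5 log₁₀ d + 5 = 0.66 − 5·2.3385 + 5 = -6.032
Star B: d = 140 kpc = 140000 pc
Star B: M = m − 5 log₁₀ d + 5 = 26.34 − 5·5.1461 + 5 = 5.609
ΔM = M_A − M_B = -6.032 − (5.609) = -11.642; smaller M is more luminous → Star A.
L ratio = 10^(0.4 |ΔM|) = 10^4.657 = 45360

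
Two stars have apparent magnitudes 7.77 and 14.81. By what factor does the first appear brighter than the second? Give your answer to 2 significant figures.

650

Magnitude difference = -7.04
Flux ratio = 10^(−0.4 Δm) = 10^(−0.4 × -7.04) = 10^2.816 = 654.6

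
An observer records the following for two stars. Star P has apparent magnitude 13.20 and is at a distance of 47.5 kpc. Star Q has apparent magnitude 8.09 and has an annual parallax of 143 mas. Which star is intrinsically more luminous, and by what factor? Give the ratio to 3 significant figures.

Star P: d = 47.5 kpc = 47500 pc
Star P: M = m − 5 log₁₀ d + 5 = 13.20 − 5·4.6767 + 5 = -5.183
Star Q: p = 143 mas = 0.143″ → d = 1/p = 6.993 pc
Star Q: M = m − 5 log₁₀ d + 5 = 8.09 − 5·0.8447 + 5 = 8.867
ΔM = M_P − M_Q = -5.183 − (8.867) = -14.050; smaller M is more luminous → Star P.
L ratio = 10^(0.4 |ΔM|) = 10^5.620 = 416900

Star P is more luminous, by a factor of 417000.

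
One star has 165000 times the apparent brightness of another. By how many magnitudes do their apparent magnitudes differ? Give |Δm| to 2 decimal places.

|Δm| ≈ 13.04

Pogson: Δm = −2.5 log₁₀(ratio) = −2.5 log₁₀(165000) = −2.5 × 5.2175 = -13.044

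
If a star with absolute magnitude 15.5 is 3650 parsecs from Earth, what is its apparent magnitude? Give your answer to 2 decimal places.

m ≈ 28.31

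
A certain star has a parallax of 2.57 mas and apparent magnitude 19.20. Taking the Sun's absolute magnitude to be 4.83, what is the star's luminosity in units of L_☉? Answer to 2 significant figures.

L/L_☉ ≈ 2.7×10^-3

d = 1/p = 1000/2.57 mas = 389.1 pc
M = m − 5 log₁₀ d + 5 = 19.20 − 5·2.5901 + 5 = 11.250
M − M_☉ = 11.250 − 4.83 = 6.420
L/L_☉ = 10^(−0.4 × 6.420) = 2.705×10^-3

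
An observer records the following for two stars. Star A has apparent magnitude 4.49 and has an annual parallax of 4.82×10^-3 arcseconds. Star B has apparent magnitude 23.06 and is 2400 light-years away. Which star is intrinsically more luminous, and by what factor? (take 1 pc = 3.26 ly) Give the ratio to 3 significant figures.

Star A: d = 1/p = 1/4.82×10^-3″ = 207.5 pc
Star A: M = m − 5 log₁₀ d + 5 = 4.49 − 5·2.3170 + 5 = -2.095
Star B: d = 2400 ly / 3.26 = 736.2 pc
Star B: M = m − 5 log₁₀ d + 5 = 23.06 − 5·2.8670 + 5 = 13.725
ΔM = M_A − M_B = -2.095 − (13.725) = -15.820; smaller M is more luminous → Star A.
L ratio = 10^(0.4 |ΔM|) = 10^6.328 = 2.128×10^6

Star A is more luminous, by a factor of 2.13×10^6.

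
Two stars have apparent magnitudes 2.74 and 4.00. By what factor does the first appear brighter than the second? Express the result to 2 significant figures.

3.2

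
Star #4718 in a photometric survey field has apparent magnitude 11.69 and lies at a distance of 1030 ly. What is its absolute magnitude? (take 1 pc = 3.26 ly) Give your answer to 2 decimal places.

M ≈ 4.19

d = 1030 ly / 3.26 = 316.0 pc
5 log₁₀(d/10 pc) = 5 log₁₀(316.0) − 5 = 7.498
M = m − 5 log₁₀(d/10) = 11.69 − 7.498 = 4.192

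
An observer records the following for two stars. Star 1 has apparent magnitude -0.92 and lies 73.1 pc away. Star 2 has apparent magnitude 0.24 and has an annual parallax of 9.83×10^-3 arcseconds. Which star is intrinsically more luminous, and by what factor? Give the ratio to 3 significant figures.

Star 1: M = m − 5 log₁₀ d + 5 = -0.92 − 5·1.8639 + 5 = -5.240
Star 2: d = 1/p = 1/9.83×10^-3″ = 101.7 pc
Star 2: M = m − 5 log₁₀ d + 5 = 0.24 − 5·2.0074 + 5 = -4.797
ΔM = M_1 − M_2 = -5.240 − (-4.797) = -0.442; smaller M is more luminous → Star 1.
L ratio = 10^(0.4 |ΔM|) = 10^0.177 = 1.503

Star 1 is more luminous, by a factor of 1.50.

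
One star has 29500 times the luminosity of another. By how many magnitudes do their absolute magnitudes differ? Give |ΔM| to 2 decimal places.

Pogson: ΔM = −2.5 log₁₀(ratio) = −2.5 log₁₀(29500) = −2.5 × 4.4698 = -11.175

|ΔM| ≈ 11.17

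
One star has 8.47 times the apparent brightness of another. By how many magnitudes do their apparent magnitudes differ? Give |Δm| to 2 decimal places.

Pogson: Δm = −2.5 log₁₀(ratio) = −2.5 log₁₀(8.47) = −2.5 × 0.9279 = -2.320

|Δm| ≈ 2.32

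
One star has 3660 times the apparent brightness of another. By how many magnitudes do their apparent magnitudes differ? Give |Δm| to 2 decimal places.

|Δm| ≈ 8.91

Pogson: Δm = −2.5 log₁₀(ratio) = −2.5 log₁₀(3660) = −2.5 × 3.5635 = -8.909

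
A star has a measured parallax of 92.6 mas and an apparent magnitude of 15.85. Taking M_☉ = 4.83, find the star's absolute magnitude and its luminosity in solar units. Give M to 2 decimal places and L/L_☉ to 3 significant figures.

d = 1/p = 1000/92.6 mas = 10.80 pc
M = m − 5 log₁₀ d + 5 = 15.85 − 5·1.0334 + 5 = 15.683
M − M_☉ = 15.683 − 4.83 = 10.853
L/L_☉ = 10^(−0.4 × 10.853) = 4.558×10^-5

M ≈ 15.68; L/L_☉ ≈ 4.56×10^-5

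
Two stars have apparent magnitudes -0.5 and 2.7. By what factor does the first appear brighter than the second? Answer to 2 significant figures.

Δm = -0.5 − (2.7) = -3.2
Flux ratio = 10^(−0.4 Δm) = 10^(−0.4 × -3.2) = 10^1.280 = 19.05

19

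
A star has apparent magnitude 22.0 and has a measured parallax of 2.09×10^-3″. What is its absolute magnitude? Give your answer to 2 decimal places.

M ≈ 13.60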